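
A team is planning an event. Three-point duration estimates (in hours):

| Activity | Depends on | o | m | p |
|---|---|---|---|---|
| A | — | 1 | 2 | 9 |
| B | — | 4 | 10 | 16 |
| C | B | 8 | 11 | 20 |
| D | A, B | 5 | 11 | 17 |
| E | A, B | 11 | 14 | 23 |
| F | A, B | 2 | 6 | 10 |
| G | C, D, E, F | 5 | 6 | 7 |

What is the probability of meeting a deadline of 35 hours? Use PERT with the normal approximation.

te_A = (1 + 4·2 + 9)/6 = 18/6 = 3; σ²_A = ((9−1)/6)² = 1.778
te_B = (4 + 4·10 + 16)/6 = 60/6 = 10; σ²_B = ((16−4)/6)² = 4.000
te_C = (8 + 4·11 + 20)/6 = 72/6 = 12; σ²_C = ((20−8)/6)² = 4.000
te_D = (5 + 4·11 + 17)/6 = 66/6 = 11; σ²_D = ((17−5)/6)² = 4.000
te_E = (11 + 4·14 + 23)/6 = 90/6 = 15; σ²_E = ((23−11)/6)² = 4.000
te_F = (2 + 4·6 + 10)/6 = 36/6 = 6; σ²_F = ((10−2)/6)² = 1.778
te_G = (5 + 4·6 + 7)/6 = 36/6 = 6; σ²_G = ((7−5)/6)² = 0.111

Forward pass:
ES_A = 0; EF_A = 3
ES_B = 0; EF_B = 10
ES_C = 10; EF_C = 10+12 = 22
ES_D = max(EF_A=3, EF_B=10) = 10; EF_D = 10+11 = 21
ES_E = max(EF_A=3, EF_B=10) = 10; EF_E = 10+15 = 25
ES_F = max(EF_A=3, EF_B=10) = 10; EF_F = 10+6 = 16
ES_G = max(EF_C=22, EF_D=21, EF_E=25, EF_F=16) = 25; EF_G = 25+6 = 31
Expected project duration μ = 31 hours. Critical path: B → E → G.

Variance along critical path = 4.000 + 4.000 + 0.111 = 8.111; σ = √8.111 = 2.848 hours.
Z = (35 − 31) / 2.848 = 1.404
P(T ≤ 35) = Φ(1.404) ≈ 0.920

0.920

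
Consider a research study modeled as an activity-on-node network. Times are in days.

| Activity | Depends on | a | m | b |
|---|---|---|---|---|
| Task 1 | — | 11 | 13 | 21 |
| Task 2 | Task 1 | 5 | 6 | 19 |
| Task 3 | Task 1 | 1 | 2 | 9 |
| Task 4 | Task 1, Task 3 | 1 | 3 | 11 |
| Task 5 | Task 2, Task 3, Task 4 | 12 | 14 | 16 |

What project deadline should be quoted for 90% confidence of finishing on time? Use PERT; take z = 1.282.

te_Task 1 = (11 + 4·13 + 21)/6 = 84/6 = 14; σ²_Task 1 = ((21−11)/6)² = 2.778
te_Task 2 = (5 + 4·6 + 19)/6 = 48/6 = 8; σ²_Task 2 = ((19−5)/6)² = 5.444
te_Task 3 = (1 + 4·2 + 9)/6 = 18/6 = 3; σ²_Task 3 = ((9−1)/6)² = 1.778
te_Task 4 = (1 + 4·3 + 11)/6 = 24/6 = 4; σ²_Task 4 = ((11−1)/6)² = 2.778
te_Task 5 = (12 + 4·14 + 16)/6 = 84/6 = 14; σ²_Task 5 = ((16−12)/6)² = 0.444

Forward pass:
ES_Task 1 = 0; EF_Task 1 = 14
ES_Task 2 = 14; EF_Task 2 = 14+8 = 22
ES_Task 3 = 14; EF_Task 3 = 14+3 = 17
ES_Task 4 = max(EF_Task 1=14, EF_Task 3=17) = 17; EF_Task 4 = 17+4 = 21
ES_Task 5 = max(EF_Task 2=22, EF_Task 3=17, EF_Task 4=21) = 22; EF_Task 5 = 22+14 = 36
Expected project duration μ = 36 days. Critical path: Task 1 → Task 2 → Task 5.

Variance along critical path = 2.778 + 5.444 + 0.444 = 8.667; σ = 2.944 days.
D = μ + z·σ = 36 + 1.282·2.944 = 39.8 days

39.8 days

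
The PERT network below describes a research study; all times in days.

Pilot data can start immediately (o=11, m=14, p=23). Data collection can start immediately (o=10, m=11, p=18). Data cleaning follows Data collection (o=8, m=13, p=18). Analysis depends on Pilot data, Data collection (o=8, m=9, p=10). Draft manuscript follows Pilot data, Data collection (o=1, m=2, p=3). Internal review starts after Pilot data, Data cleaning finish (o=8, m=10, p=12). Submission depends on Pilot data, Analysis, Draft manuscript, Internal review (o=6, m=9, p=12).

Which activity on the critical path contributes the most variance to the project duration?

Data cleaning

te_Pilot data = (11 + 4·14 + 23)/6 = 90/6 = 15; σ²_Pilot data = ((23−11)/6)² = 4.000
te_Data collection = (10 + 4·11 + 18)/6 = 72/6 = 12; σ²_Data collection = ((18−10)/6)² = 1.778
te_Data cleaning = (8 + 4·13 + 18)/6 = 78/6 = 13; σ²_Data cleaning = ((18−8)/6)² = 2.778
te_Analysis = (8 + 4·9 + 10)/6 = 54/6 = 9; σ²_Analysis = ((10−8)/6)² = 0.111
te_Draft manuscript = (1 + 4·2 + 3)/6 = 12/6 = 2; σ²_Draft manuscript = ((3−1)/6)² = 0.111
te_Internal review = (8 + 4·10 + 12)/6 = 60/6 = 10; σ²_Internal review = ((12−8)/6)² = 0.444
te_Submission = (6 + 4·9 + 12)/6 = 54/6 = 9; σ²_Submission = ((12−6)/6)² = 1.000

Forward pass:
ES_Pilot data = 0; EF_Pilot data = 15
ES_Data collection = 0; EF_Data collection = 12
ES_Data cleaning = 12; EF_Data cleaning = 12+13 = 25
ES_Analysis = max(EF_Pilot data=15, EF_Data collection=12) = 15; EF_Analysis = 15+9 = 24
ES_Draft manuscript = max(EF_Pilot data=15, EF_Data collection=12) = 15; EF_Draft manuscript = 15+2 = 17
ES_Internal review = max(EF_Pilot data=15, EF_Data cleaning=25) = 25; EF_Internal review = 25+10 = 35
ES_Submission = max(EF_Pilot data=15, EF_Analysis=24, EF_Draft manuscript=17, EF_Internal review=35) = 35; EF_Submission = 35+9 = 44
Expected project duration μ = 44 days. Critical path: Data collection → Data cleaning → Internal review → Submission.

Variances on critical path: σ²_Data collection=1.778, σ²_Data cleaning=2.778, σ²_Internal review=0.444, σ²_Submission=1.000.
Largest is σ²_Data cleaning = 2.778.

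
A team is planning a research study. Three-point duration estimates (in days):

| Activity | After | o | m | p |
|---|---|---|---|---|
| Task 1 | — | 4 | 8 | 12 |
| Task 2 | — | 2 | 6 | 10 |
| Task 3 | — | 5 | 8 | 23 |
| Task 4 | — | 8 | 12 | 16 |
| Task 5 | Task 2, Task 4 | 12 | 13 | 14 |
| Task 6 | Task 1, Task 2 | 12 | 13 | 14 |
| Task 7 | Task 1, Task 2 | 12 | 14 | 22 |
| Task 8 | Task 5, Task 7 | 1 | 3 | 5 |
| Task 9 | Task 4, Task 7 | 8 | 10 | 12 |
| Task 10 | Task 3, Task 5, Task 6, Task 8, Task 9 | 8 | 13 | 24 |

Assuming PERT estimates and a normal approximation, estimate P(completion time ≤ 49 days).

0.717

te_Task 1 = (4 + 4·8 + 12)/6 = 48/6 = 8; σ²_Task 1 = ((12−4)/6)² = 1.778
te_Task 2 = (2 + 4·6 + 10)/6 = 36/6 = 6; σ²_Task 2 = ((10−2)/6)² = 1.778
te_Task 3 = (5 + 4·8 + 23)/6 = 60/6 = 10; σ²_Task 3 = ((23−5)/6)² = 9.000
te_Task 4 = (8 + 4·12 + 16)/6 = 72/6 = 12; σ²_Task 4 = ((16−8)/6)² = 1.778
te_Task 5 = (12 + 4·13 + 14)/6 = 78/6 = 13; σ²_Task 5 = ((14−12)/6)² = 0.111
te_Task 6 = (12 + 4·13 + 14)/6 = 78/6 = 13; σ²_Task 6 = ((14−12)/6)² = 0.111
te_Task 7 = (12 + 4·14 + 22)/6 = 90/6 = 15; σ²_Task 7 = ((22−12)/6)² = 2.778
te_Task 8 = (1 + 4·3 + 5)/6 = 18/6 = 3; σ²_Task 8 = ((5−1)/6)² = 0.444
te_Task 9 = (8 + 4·10 + 12)/6 = 60/6 = 10; σ²_Task 9 = ((12−8)/6)² = 0.444
te_Task 10 = (8 + 4·13 + 24)/6 = 84/6 = 14; σ²_Task 10 = ((24−8)/6)² = 7.111

Forward pass:
ES_Task 1 = 0; EF_Task 1 = 8
ES_Task 2 = 0; EF_Task 2 = 6
ES_Task 3 = 0; EF_Task 3 = 10
ES_Task 4 = 0; EF_Task 4 = 12
ES_Task 5 = max(EF_Task 2=6, EF_Task 4=12) = 12; EF_Task 5 = 12+13 = 25
ES_Task 6 = max(EF_Task 1=8, EF_Task 2=6) = 8; EF_Task 6 = 8+13 = 21
ES_Task 7 = max(EF_Task 1=8, EF_Task 2=6) = 8; EF_Task 7 = 8+15 = 23
ES_Task 8 = max(EF_Task 5=25, EF_Task 7=23) = 25; EF_Task 8 = 25+3 = 28
ES_Task 9 = max(EF_Task 4=12, EF_Task 7=23) = 23; EF_Task 9 = 23+10 = 33
ES_Task 10 = max(EF_Task 3=10, EF_Task 5=25, EF_Task 6=21, EF_Task 8=28, EF_Task 9=33) = 33; EF_Task 10 = 33+14 = 47
Expected project duration μ = 47 days. Critical path: Task 1 → Task 7 → Task 9 → Task 10.

Variance along critical path = 1.778 + 2.778 + 0.444 + 7.111 = 12.111; σ = √12.111 = 3.480 days.
Z = (49 − 47) / 3.480 = 0.575
P(T ≤ 49) = Φ(0.575) ≈ 0.717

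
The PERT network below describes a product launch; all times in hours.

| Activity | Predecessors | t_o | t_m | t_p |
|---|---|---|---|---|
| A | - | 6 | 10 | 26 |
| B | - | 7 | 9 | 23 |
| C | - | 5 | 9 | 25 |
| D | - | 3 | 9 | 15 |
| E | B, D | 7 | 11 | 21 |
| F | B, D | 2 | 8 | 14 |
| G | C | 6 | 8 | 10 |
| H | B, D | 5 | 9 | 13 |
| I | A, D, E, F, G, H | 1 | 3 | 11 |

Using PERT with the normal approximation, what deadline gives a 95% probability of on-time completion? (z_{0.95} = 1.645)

te_A = (6 + 4·10 + 26)/6 = 72/6 = 12; σ²_A = ((26−6)/6)² = 11.111
te_B = (7 + 4·9 + 23)/6 = 66/6 = 11; σ²_B = ((23−7)/6)² = 7.111
te_C = (5 + 4·9 + 25)/6 = 66/6 = 11; σ²_C = ((25−5)/6)² = 11.111
te_D = (3 + 4·9 + 15)/6 = 54/6 = 9; σ²_D = ((15−3)/6)² = 4.000
te_E = (7 + 4·11 + 21)/6 = 72/6 = 12; σ²_E = ((21−7)/6)² = 5.444
te_F = (2 + 4·8 + 14)/6 = 48/6 = 8; σ²_F = ((14−2)/6)² = 4.000
te_G = (6 + 4·8 + 10)/6 = 48/6 = 8; σ²_G = ((10−6)/6)² = 0.444
te_H = (5 + 4·9 + 13)/6 = 54/6 = 9; σ²_H = ((13−5)/6)² = 1.778
te_I = (1 + 4·3 + 11)/6 = 24/6 = 4; σ²_I = ((11−1)/6)² = 2.778

Forward pass:
ES_A = 0; EF_A = 12
ES_B = 0; EF_B = 11
ES_C = 0; EF_C = 11
ES_D = 0; EF_D = 9
ES_E = max(EF_B=11, EF_D=9) = 11; EF_E = 11+12 = 23
ES_F = max(EF_B=11, EF_D=9) = 11; EF_F = 11+8 = 19
ES_G = 11; EF_G = 11+8 = 19
ES_H = max(EF_B=11, EF_D=9) = 11; EF_H = 11+9 = 20
ES_I = max(EF_A=12, EF_D=9, EF_E=23, EF_F=19, EF_G=19, EF_H=20) = 23; EF_I = 23+4 = 27
Expected project duration μ = 27 hours. Critical path: B → E → I.

Variance along critical path = 7.111 + 5.444 + 2.778 = 15.333; σ = 3.916 hours.
D = μ + z·σ = 27 + 1.645·3.916 = 33.4 hours

33.4 hours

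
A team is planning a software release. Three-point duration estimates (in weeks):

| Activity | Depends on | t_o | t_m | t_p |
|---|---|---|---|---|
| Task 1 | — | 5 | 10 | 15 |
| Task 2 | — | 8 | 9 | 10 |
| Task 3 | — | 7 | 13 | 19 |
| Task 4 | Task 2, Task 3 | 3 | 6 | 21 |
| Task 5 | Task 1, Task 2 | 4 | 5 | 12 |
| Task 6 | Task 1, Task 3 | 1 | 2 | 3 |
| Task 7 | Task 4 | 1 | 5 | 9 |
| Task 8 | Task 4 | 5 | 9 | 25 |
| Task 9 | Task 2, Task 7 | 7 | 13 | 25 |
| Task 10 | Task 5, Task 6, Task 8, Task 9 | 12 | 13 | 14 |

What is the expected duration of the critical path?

te_Task 1 = (5 + 4·10 + 15)/6 = 60/6 = 10
te_Task 2 = (8 + 4·9 + 10)/6 = 54/6 = 9
te_Task 3 = (7 + 4·13 + 19)/6 = 78/6 = 13
te_Task 4 = (3 + 4·6 + 21)/6 = 48/6 = 8
te_Task 5 = (4 + 4·5 + 12)/6 = 36/6 = 6
te_Task 6 = (1 + 4·2 + 3)/6 = 12/6 = 2
te_Task 7 = (1 + 4·5 + 9)/6 = 30/6 = 5
te_Task 8 = (5 + 4·9 + 25)/6 = 66/6 = 11
te_Task 9 = (7 + 4·13 + 25)/6 = 84/6 = 14
te_Task 10 = (12 + 4·13 + 14)/6 = 78/6 = 13

Forward pass:
ES_Task 1 = 0; EF_Task 1 = 10
ES_Task 2 = 0; EF_Task 2 = 9
ES_Task 3 = 0; EF_Task 3 = 13
ES_Task 4 = max(EF_Task 2=9, EF_Task 3=13) = 13; EF_Task 4 = 13+8 = 21
ES_Task 5 = max(EF_Task 1=10, EF_Task 2=9) = 10; EF_Task 5 = 10+6 = 16
ES_Task 6 = max(EF_Task 1=10, EF_Task 3=13) = 13; EF_Task 6 = 13+2 = 15
ES_Task 7 = 21; EF_Task 7 = 21+5 = 26
ES_Task 8 = 21; EF_Task 8 = 21+11 = 32
ES_Task 9 = max(EF_Task 2=9, EF_Task 7=26) = 26; EF_Task 9 = 26+14 = 40
ES_Task 10 = max(EF_Task 5=16, EF_Task 6=15, EF_Task 8=32, EF_Task 9=40) = 40; EF_Task 10 = 40+13 = 53
Expected project duration μ = 53 weeks. Critical path: Task 3 → Task 4 → Task 7 → Task 9 → Task 10.

53 weeks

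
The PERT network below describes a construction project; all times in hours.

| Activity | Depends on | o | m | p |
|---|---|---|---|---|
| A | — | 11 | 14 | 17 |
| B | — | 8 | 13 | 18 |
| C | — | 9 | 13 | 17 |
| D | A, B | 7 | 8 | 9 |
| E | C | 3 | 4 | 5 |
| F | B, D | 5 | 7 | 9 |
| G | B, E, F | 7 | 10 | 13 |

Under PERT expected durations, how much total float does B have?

1 hours

te_A = (11 + 4·14 + 17)/6 = 84/6 = 14
te_B = (8 + 4·13 + 18)/6 = 78/6 = 13
te_C = (9 + 4·13 + 17)/6 = 78/6 = 13
te_D = (7 + 4·8 + 9)/6 = 48/6 = 8
te_E = (3 + 4·4 + 5)/6 = 24/6 = 4
te_F = (5 + 4·7 + 9)/6 = 42/6 = 7
te_G = (7 + 4·10 + 13)/6 = 60/6 = 10

Forward pass:
ES_A = 0; EF_A = 14
ES_B = 0; EF_B = 13
ES_C = 0; EF_C = 13
ES_D = max(EF_A=14, EF_B=13) = 14; EF_D = 14+8 = 22
ES_E = 13; EF_E = 13+4 = 17
ES_F = max(EF_B=13, EF_D=22) = 22; EF_F = 22+7 = 29
ES_G = max(EF_B=13, EF_E=17, EF_F=29) = 29; EF_G = 29+10 = 39
Expected project duration μ = 39 hours. Critical path: A → D → F → G.

Backward pass:
LF_G = 39; LS_G = 39−10 = 29
LF_F = LS_G = 29; LS_F = 29−7 = 22
LF_E = LS_G = 29; LS_E = 29−4 = 25
LF_D = LS_F = 22; LS_D = 22−8 = 14
LF_C = LS_E = 25; LS_C = 25−13 = 12
LF_B = min(LS_D=14, LS_F=22, LS_G=29) = 14; LS_B = 14−13 = 1
LF_A = LS_D = 14; LS_A = 14−14 = 0
Slack_B = LS_B − ES_B = 1 − 0 = 1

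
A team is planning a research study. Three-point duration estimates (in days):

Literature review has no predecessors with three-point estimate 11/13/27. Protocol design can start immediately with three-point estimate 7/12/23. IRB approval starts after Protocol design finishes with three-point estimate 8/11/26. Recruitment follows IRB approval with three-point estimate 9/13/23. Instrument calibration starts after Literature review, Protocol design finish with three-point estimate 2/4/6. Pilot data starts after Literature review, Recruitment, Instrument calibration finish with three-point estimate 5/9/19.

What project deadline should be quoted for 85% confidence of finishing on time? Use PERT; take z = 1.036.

55.4 days

te_Literature review = (11 + 4·13 + 27)/6 = 90/6 = 15; σ²_Literature review = ((27−11)/6)² = 7.111
te_Protocol design = (7 + 4·12 + 23)/6 = 78/6 = 13; σ²_Protocol design = ((23−7)/6)² = 7.111
te_IRB approval = (8 + 4·11 + 26)/6 = 78/6 = 13; σ²_IRB approval = ((26−8)/6)² = 9.000
te_Recruitment = (9 + 4·13 + 23)/6 = 84/6 = 14; σ²_Recruitment = ((23−9)/6)² = 5.444
te_Instrument calibration = (2 + 4·4 + 6)/6 = 24/6 = 4; σ²_Instrument calibration = ((6−2)/6)² = 0.444
te_Pilot data = (5 + 4·9 + 19)/6 = 60/6 = 10; σ²_Pilot data = ((19−5)/6)² = 5.444

Forward pass:
ES_Literature review = 0; EF_Literature review = 15
ES_Protocol design = 0; EF_Protocol design = 13
ES_IRB approval = 13; EF_IRB approval = 13+13 = 26
ES_Recruitment = 26; EF_Recruitment = 26+14 = 40
ES_Instrument calibration = max(EF_Literature review=15, EF_Protocol design=13) = 15; EF_Instrument calibration = 15+4 = 19
ES_Pilot data = max(EF_Literature review=15, EF_Recruitment=40, EF_Instrument calibration=19) = 40; EF_Pilot data = 40+10 = 50
Expected project duration μ = 50 days. Critical path: Protocol design → IRB approval → Recruitment → Pilot data.

Variance along critical path = 7.111 + 9.000 + 5.444 + 5.444 = 27.000; σ = 5.196 days.
D = μ + z·σ = 50 + 1.036·5.196 = 55.4 days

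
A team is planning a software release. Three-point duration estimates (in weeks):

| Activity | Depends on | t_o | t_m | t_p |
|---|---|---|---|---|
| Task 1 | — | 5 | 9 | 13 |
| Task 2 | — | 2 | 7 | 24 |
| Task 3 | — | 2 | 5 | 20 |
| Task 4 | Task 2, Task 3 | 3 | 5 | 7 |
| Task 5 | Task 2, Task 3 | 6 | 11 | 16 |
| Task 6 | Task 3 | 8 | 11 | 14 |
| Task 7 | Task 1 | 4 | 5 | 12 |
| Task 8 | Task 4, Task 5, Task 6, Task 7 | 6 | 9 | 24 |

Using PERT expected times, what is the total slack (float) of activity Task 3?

2 weeks

te_Task 1 = (5 + 4·9 + 13)/6 = 54/6 = 9
te_Task 2 = (2 + 4·7 + 24)/6 = 54/6 = 9
te_Task 3 = (2 + 4·5 + 20)/6 = 42/6 = 7
te_Task 4 = (3 + 4·5 + 7)/6 = 30/6 = 5
te_Task 5 = (6 + 4·11 + 16)/6 = 66/6 = 11
te_Task 6 = (8 + 4·11 + 14)/6 = 66/6 = 11
te_Task 7 = (4 + 4·5 + 12)/6 = 36/6 = 6
te_Task 8 = (6 + 4·9 + 24)/6 = 66/6 = 11

Forward pass:
ES_Task 1 = 0; EF_Task 1 = 9
ES_Task 2 = 0; EF_Task 2 = 9
ES_Task 3 = 0; EF_Task 3 = 7
ES_Task 4 = max(EF_Task 2=9, EF_Task 3=7) = 9; EF_Task 4 = 9+5 = 14
ES_Task 5 = max(EF_Task 2=9, EF_Task 3=7) = 9; EF_Task 5 = 9+11 = 20
ES_Task 6 = 7; EF_Task 6 = 7+11 = 18
ES_Task 7 = 9; EF_Task 7 = 9+6 = 15
ES_Task 8 = max(EF_Task 4=14, EF_Task 5=20, EF_Task 6=18, EF_Task 7=15) = 20; EF_Task 8 = 20+11 = 31
Expected project duration μ = 31 weeks. Critical path: Task 2 → Task 5 → Task 8.

Backward pass:
LF_Task 8 = 31; LS_Task 8 = 31−11 = 20
LF_Task 7 = LS_Task 8 = 20; LS_Task 7 = 20−6 = 14
LF_Task 6 = LS_Task 8 = 20; LS_Task 6 = 20−11 = 9
LF_Task 5 = LS_Task 8 = 20; LS_Task 5 = 20−11 = 9
LF_Task 4 = LS_Task 8 = 20; LS_Task 4 = 20−5 = 15
LF_Task 3 = min(LS_Task 4=15, LS_Task 5=9, LS_Task 6=9) = 9; LS_Task 3 = 9−7 = 2
LF_Task 2 = min(LS_Task 4=15, LS_Task 5=9) = 9; LS_Task 2 = 9−9 = 0
LF_Task 1 = LS_Task 7 = 14; LS_Task 1 = 14−9 = 5
Slack_Task 3 = LS_Task 3 − ES_Task 3 = 2 − 0 = 2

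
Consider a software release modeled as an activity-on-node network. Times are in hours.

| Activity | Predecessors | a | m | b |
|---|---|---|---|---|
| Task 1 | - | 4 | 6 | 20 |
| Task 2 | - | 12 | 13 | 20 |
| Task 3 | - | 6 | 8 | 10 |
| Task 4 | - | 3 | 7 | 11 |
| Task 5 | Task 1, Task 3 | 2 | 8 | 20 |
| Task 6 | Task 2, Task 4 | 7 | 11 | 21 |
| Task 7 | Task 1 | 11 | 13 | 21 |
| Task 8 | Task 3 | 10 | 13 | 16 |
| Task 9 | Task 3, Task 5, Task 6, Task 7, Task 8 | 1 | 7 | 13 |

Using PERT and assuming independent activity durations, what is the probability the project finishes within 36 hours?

0.815

te_Task 1 = (4 + 4·6 + 20)/6 = 48/6 = 8; σ²_Task 1 = ((20−4)/6)² = 7.111
te_Task 2 = (12 + 4·13 + 20)/6 = 84/6 = 14; σ²_Task 2 = ((20−12)/6)² = 1.778
te_Task 3 = (6 + 4·8 + 10)/6 = 48/6 = 8; σ²_Task 3 = ((10−6)/6)² = 0.444
te_Task 4 = (3 + 4·7 + 11)/6 = 42/6 = 7; σ²_Task 4 = ((11−3)/6)² = 1.778
te_Task 5 = (2 + 4·8 + 20)/6 = 54/6 = 9; σ²_Task 5 = ((20−2)/6)² = 9.000
te_Task 6 = (7 + 4·11 + 21)/6 = 72/6 = 12; σ²_Task 6 = ((21−7)/6)² = 5.444
te_Task 7 = (11 + 4·13 + 21)/6 = 84/6 = 14; σ²_Task 7 = ((21−11)/6)² = 2.778
te_Task 8 = (10 + 4·13 + 16)/6 = 78/6 = 13; σ²_Task 8 = ((16−10)/6)² = 1.000
te_Task 9 = (1 + 4·7 + 13)/6 = 42/6 = 7; σ²_Task 9 = ((13−1)/6)² = 4.000

Forward pass:
ES_Task 1 = 0; EF_Task 1 = 8
ES_Task 2 = 0; EF_Task 2 = 14
ES_Task 3 = 0; EF_Task 3 = 8
ES_Task 4 = 0; EF_Task 4 = 7
ES_Task 5 = max(EF_Task 1=8, EF_Task 3=8) = 8; EF_Task 5 = 8+9 = 17
ES_Task 6 = max(EF_Task 2=14, EF_Task 4=7) = 14; EF_Task 6 = 14+12 = 26
ES_Task 7 = 8; EF_Task 7 = 8+14 = 22
ES_Task 8 = 8; EF_Task 8 = 8+13 = 21
ES_Task 9 = max(EF_Task 3=8, EF_Task 5=17, EF_Task 6=26, EF_Task 7=22, EF_Task 8=21) = 26; EF_Task 9 = 26+7 = 33
Expected project duration μ = 33 hours. Critical path: Task 2 → Task 6 → Task 9.

Variance along critical path = 1.778 + 5.444 + 4.000 = 11.222; σ = √11.222 = 3.350 hours.
Z = (36 − 33) / 3.350 = 0.896
P(T ≤ 36) = Φ(0.896) ≈ 0.815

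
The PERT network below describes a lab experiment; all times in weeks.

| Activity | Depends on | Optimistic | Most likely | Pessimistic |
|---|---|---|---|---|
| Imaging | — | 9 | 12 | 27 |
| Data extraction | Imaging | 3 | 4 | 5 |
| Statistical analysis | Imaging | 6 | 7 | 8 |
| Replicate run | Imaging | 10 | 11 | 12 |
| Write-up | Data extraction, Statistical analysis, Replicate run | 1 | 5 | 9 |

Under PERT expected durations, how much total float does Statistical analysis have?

te_Imaging = (9 + 4·12 + 27)/6 = 84/6 = 14
te_Data extraction = (3 + 4·4 + 5)/6 = 24/6 = 4
te_Statistical analysis = (6 + 4·7 + 8)/6 = 42/6 = 7
te_Replicate run = (10 + 4·11 + 12)/6 = 66/6 = 11
te_Write-up = (1 + 4·5 + 9)/6 = 30/6 = 5

Forward pass:
ES_Imaging = 0; EF_Imaging = 14
ES_Data extraction = 14; EF_Data extraction = 14+4 = 18
ES_Statistical analysis = 14; EF_Statistical analysis = 14+7 = 21
ES_Replicate run = 14; EF_Replicate run = 14+11 = 25
ES_Write-up = max(EF_Data extraction=18, EF_Statistical analysis=21, EF_Replicate run=25) = 25; EF_Write-up = 25+5 = 30
Expected project duration μ = 30 weeks. Critical path: Imaging → Replicate run → Write-up.

Backward pass:
LF_Write-up = 30; LS_Write-up = 30−5 = 25
LF_Replicate run = LS_Write-up = 25; LS_Replicate run = 25−11 = 14
LF_Statistical analysis = LS_Write-up = 25; LS_Statistical analysis = 25−7 = 18
LF_Data extraction = LS_Write-up = 25; LS_Data extraction = 25−4 = 21
LF_Imaging = min(LS_Data extraction=21, LS_Statistical analysis=18, LS_Replicate run=14) = 14; LS_Imaging = 14−14 = 0
Slack_Statistical analysis = LS_Statistical analysis − ES_Statistical analysis = 18 − 14 = 4

4 weeks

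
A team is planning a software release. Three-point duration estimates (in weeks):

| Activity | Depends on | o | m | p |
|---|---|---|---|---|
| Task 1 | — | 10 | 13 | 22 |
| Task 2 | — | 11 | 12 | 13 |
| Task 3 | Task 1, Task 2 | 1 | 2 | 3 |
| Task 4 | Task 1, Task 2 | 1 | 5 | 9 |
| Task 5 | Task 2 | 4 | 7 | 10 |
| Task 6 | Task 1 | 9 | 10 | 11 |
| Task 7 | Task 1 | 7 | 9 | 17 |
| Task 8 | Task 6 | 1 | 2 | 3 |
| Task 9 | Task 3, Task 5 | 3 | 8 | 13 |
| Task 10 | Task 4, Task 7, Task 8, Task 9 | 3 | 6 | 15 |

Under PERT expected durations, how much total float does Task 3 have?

3 weeks

te_Task 1 = (10 + 4·13 + 22)/6 = 84/6 = 14
te_Task 2 = (11 + 4·12 + 13)/6 = 72/6 = 12
te_Task 3 = (1 + 4·2 + 3)/6 = 12/6 = 2
te_Task 4 = (1 + 4·5 + 9)/6 = 30/6 = 5
te_Task 5 = (4 + 4·7 + 10)/6 = 42/6 = 7
te_Task 6 = (9 + 4·10 + 11)/6 = 60/6 = 10
te_Task 7 = (7 + 4·9 + 17)/6 = 60/6 = 10
te_Task 8 = (1 + 4·2 + 3)/6 = 12/6 = 2
te_Task 9 = (3 + 4·8 + 13)/6 = 48/6 = 8
te_Task 10 = (3 + 4·6 + 15)/6 = 42/6 = 7

Forward pass:
ES_Task 1 = 0; EF_Task 1 = 14
ES_Task 2 = 0; EF_Task 2 = 12
ES_Task 3 = max(EF_Task 1=14, EF_Task 2=12) = 14; EF_Task 3 = 14+2 = 16
ES_Task 4 = max(EF_Task 1=14, EF_Task 2=12) = 14; EF_Task 4 = 14+5 = 19
ES_Task 5 = 12; EF_Task 5 = 12+7 = 19
ES_Task 6 = 14; EF_Task 6 = 14+10 = 24
ES_Task 7 = 14; EF_Task 7 = 14+10 = 24
ES_Task 8 = 24; EF_Task 8 = 24+2 = 26
ES_Task 9 = max(EF_Task 3=16, EF_Task 5=19) = 19; EF_Task 9 = 19+8 = 27
ES_Task 10 = max(EF_Task 4=19, EF_Task 7=24, EF_Task 8=26, EF_Task 9=27) = 27; EF_Task 10 = 27+7 = 34
Expected project duration μ = 34 weeks. Critical path: Task 2 → Task 5 → Task 9 → Task 10.

Backward pass:
LF_Task 10 = 34; LS_Task 10 = 34−7 = 27
LF_Task 9 = LS_Task 10 = 27; LS_Task 9 = 27−8 = 19
LF_Task 8 = LS_Task 10 = 27; LS_Task 8 = 27−2 = 25
LF_Task 7 = LS_Task 10 = 27; LS_Task 7 = 27−10 = 17
LF_Task 6 = LS_Task 8 = 25; LS_Task 6 = 25−10 = 15
LF_Task 5 = LS_Task 9 = 19; LS_Task 5 = 19−7 = 12
LF_Task 4 = LS_Task 10 = 27; LS_Task 4 = 27−5 = 22
LF_Task 3 = LS_Task 9 = 19; LS_Task 3 = 19−2 = 17
LF_Task 2 = min(LS_Task 3=17, LS_Task 4=22, LS_Task 5=12) = 12; LS_Task 2 = 12−12 = 0
LF_Task 1 = min(LS_Task 3=17, LS_Task 4=22, LS_Task 6=15, LS_Task 7=17) = 15; LS_Task 1 = 15−14 = 1
Slack_Task 3 = LS_Task 3 − ES_Task 3 = 17 − 14 = 3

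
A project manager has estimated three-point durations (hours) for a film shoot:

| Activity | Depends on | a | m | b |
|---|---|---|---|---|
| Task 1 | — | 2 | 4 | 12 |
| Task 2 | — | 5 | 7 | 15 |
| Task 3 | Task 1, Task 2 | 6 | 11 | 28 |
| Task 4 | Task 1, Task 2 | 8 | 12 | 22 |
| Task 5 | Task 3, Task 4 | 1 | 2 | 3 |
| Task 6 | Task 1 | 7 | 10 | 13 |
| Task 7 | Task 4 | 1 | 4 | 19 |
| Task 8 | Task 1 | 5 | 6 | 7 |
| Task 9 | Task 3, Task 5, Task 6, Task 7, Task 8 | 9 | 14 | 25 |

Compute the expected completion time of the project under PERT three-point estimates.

te_Task 1 = (2 + 4·4 + 12)/6 = 30/6 = 5
te_Task 2 = (5 + 4·7 + 15)/6 = 48/6 = 8
te_Task 3 = (6 + 4·11 + 28)/6 = 78/6 = 13
te_Task 4 = (8 + 4·12 + 22)/6 = 78/6 = 13
te_Task 5 = (1 + 4·2 + 3)/6 = 12/6 = 2
te_Task 6 = (7 + 4·10 + 13)/6 = 60/6 = 10
te_Task 7 = (1 + 4·4 + 19)/6 = 36/6 = 6
te_Task 8 = (5 + 4·6 + 7)/6 = 36/6 = 6
te_Task 9 = (9 + 4·14 + 25)/6 = 90/6 = 15

Forward pass:
ES_Task 1 = 0; EF_Task 1 = 5
ES_Task 2 = 0; EF_Task 2 = 8
ES_Task 3 = max(EF_Task 1=5, EF_Task 2=8) = 8; EF_Task 3 = 8+13 = 21
ES_Task 4 = max(EF_Task 1=5, EF_Task 2=8) = 8; EF_Task 4 = 8+13 = 21
ES_Task 5 = max(EF_Task 3=21, EF_Task 4=21) = 21; EF_Task 5 = 21+2 = 23
ES_Task 6 = 5; EF_Task 6 = 5+10 = 15
ES_Task 7 = 21; EF_Task 7 = 21+6 = 27
ES_Task 8 = 5; EF_Task 8 = 5+6 = 11
ES_Task 9 = max(EF_Task 3=21, EF_Task 5=23, EF_Task 6=15, EF_Task 7=27, EF_Task 8=11) = 27; EF_Task 9 = 27+15 = 42
Expected project duration μ = 42 hours. Critical path: Task 2 → Task 4 → Task 7 → Task 9.

42 hours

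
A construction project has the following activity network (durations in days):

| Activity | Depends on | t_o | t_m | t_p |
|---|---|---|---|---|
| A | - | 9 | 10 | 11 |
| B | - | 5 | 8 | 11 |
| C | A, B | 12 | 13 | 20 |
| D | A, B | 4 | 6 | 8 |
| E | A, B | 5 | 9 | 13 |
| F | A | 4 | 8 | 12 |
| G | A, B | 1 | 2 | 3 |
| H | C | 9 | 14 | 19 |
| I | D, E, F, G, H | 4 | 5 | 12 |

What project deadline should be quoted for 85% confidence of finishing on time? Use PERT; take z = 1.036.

46.6 days

te_A = (9 + 4·10 + 11)/6 = 60/6 = 10; σ²_A = ((11−9)/6)² = 0.111
te_B = (5 + 4·8 + 11)/6 = 48/6 = 8; σ²_B = ((11−5)/6)² = 1.000
te_C = (12 + 4·13 + 20)/6 = 84/6 = 14; σ²_C = ((20−12)/6)² = 1.778
te_D = (4 + 4·6 + 8)/6 = 36/6 = 6; σ²_D = ((8−4)/6)² = 0.444
te_E = (5 + 4·9 + 13)/6 = 54/6 = 9; σ²_E = ((13−5)/6)² = 1.778
te_F = (4 + 4·8 + 12)/6 = 48/6 = 8; σ²_F = ((12−4)/6)² = 1.778
te_G = (1 + 4·2 + 3)/6 = 12/6 = 2; σ²_G = ((3−1)/6)² = 0.111
te_H = (9 + 4·14 + 19)/6 = 84/6 = 14; σ²_H = ((19−9)/6)² = 2.778
te_I = (4 + 4·5 + 12)/6 = 36/6 = 6; σ²_I = ((12−4)/6)² = 1.778

Forward pass:
ES_A = 0; EF_A = 10
ES_B = 0; EF_B = 8
ES_C = max(EF_A=10, EF_B=8) = 10; EF_C = 10+14 = 24
ES_D = max(EF_A=10, EF_B=8) = 10; EF_D = 10+6 = 16
ES_E = max(EF_A=10, EF_B=8) = 10; EF_E = 10+9 = 19
ES_F = 10; EF_F = 10+8 = 18
ES_G = max(EF_A=10, EF_B=8) = 10; EF_G = 10+2 = 12
ES_H = 24; EF_H = 24+14 = 38
ES_I = max(EF_D=16, EF_E=19, EF_F=18, EF_G=12, EF_H=38) = 38; EF_I = 38+6 = 44
Expected project duration μ = 44 days. Critical path: A → C → H → I.

Variance along critical path = 0.111 + 1.778 + 2.778 + 1.778 = 6.444; σ = 2.539 days.
D = μ + z·σ = 44 + 1.036·2.539 = 46.6 days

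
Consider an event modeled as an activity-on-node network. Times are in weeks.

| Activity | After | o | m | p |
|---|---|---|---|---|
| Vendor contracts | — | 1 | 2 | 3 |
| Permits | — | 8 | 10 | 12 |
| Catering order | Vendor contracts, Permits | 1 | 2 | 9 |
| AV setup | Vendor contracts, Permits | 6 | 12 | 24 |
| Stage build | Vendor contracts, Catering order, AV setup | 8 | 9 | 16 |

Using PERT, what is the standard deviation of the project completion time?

te_Vendor contracts = (1 + 4·2 + 3)/6 = 12/6 = 2; σ²_Vendor contracts = ((3−1)/6)² = 0.111
te_Permits = (8 + 4·10 + 12)/6 = 60/6 = 10; σ²_Permits = ((12−8)/6)² = 0.444
te_Catering order = (1 + 4·2 + 9)/6 = 18/6 = 3; σ²_Catering order = ((9−1)/6)² = 1.778
te_AV setup = (6 + 4·12 + 24)/6 = 78/6 = 13; σ²_AV setup = ((24−6)/6)² = 9.000
te_Stage build = (8 + 4·9 + 16)/6 = 60/6 = 10; σ²_Stage build = ((16−8)/6)² = 1.778

Forward pass:
ES_Vendor contracts = 0; EF_Vendor contracts = 2
ES_Permits = 0; EF_Permits = 10
ES_Catering order = max(EF_Vendor contracts=2, EF_Permits=10) = 10; EF_Catering order = 10+3 = 13
ES_AV setup = max(EF_Vendor contracts=2, EF_Permits=10) = 10; EF_AV setup = 10+13 = 23
ES_Stage build = max(EF_Vendor contracts=2, EF_Catering order=13, EF_AV setup=23) = 23; EF_Stage build = 23+10 = 33
Expected project duration μ = 33 weeks. Critical path: Permits → AV setup → Stage build.

Variance along critical path = 0.444 + 9.000 + 1.778 = 11.222
σ = √11.222 = 3.350 weeks

3.35 weeks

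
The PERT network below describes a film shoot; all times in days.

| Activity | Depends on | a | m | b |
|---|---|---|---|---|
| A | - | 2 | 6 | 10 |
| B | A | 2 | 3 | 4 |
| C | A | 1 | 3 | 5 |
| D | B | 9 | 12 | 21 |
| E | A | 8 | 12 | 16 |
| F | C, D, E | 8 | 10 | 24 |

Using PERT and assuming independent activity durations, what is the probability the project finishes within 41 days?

te_A = (2 + 4·6 + 10)/6 = 36/6 = 6; σ²_A = ((10−2)/6)² = 1.778
te_B = (2 + 4·3 + 4)/6 = 18/6 = 3; σ²_B = ((4−2)/6)² = 0.111
te_C = (1 + 4·3 + 5)/6 = 18/6 = 3; σ²_C = ((5−1)/6)² = 0.444
te_D = (9 + 4·12 + 21)/6 = 78/6 = 13; σ²_D = ((21−9)/6)² = 4.000
te_E = (8 + 4·12 + 16)/6 = 72/6 = 12; σ²_E = ((16−8)/6)² = 1.778
te_F = (8 + 4·10 + 24)/6 = 72/6 = 12; σ²_F = ((24−8)/6)² = 7.111

Forward pass:
ES_A = 0; EF_A = 6
ES_B = 6; EF_B = 6+3 = 9
ES_C = 6; EF_C = 6+3 = 9
ES_D = 9; EF_D = 9+13 = 22
ES_E = 6; EF_E = 6+12 = 18
ES_F = max(EF_C=9, EF_D=22, EF_E=18) = 22; EF_F = 22+12 = 34
Expected project duration μ = 34 days. Critical path: A → B → D → F.

Variance along critical path = 1.778 + 0.111 + 4.000 + 7.111 = 13.000; σ = √13.000 = 3.606 days.
Z = (41 − 34) / 3.606 = 1.941
P(T ≤ 41) = Φ(1.941) ≈ 0.974

0.974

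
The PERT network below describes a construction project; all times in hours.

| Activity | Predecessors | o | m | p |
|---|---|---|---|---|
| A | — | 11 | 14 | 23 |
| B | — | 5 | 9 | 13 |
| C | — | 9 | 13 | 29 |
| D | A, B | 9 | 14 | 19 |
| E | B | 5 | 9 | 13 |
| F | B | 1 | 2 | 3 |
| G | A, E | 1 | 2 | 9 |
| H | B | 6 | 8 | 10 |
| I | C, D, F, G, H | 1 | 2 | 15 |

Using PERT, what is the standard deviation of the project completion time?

3.50 hours

te_A = (11 + 4·14 + 23)/6 = 90/6 = 15; σ²_A = ((23−11)/6)² = 4.000
te_B = (5 + 4·9 + 13)/6 = 54/6 = 9; σ²_B = ((13−5)/6)² = 1.778
te_C = (9 + 4·13 + 29)/6 = 90/6 = 15; σ²_C = ((29−9)/6)² = 11.111
te_D = (9 + 4·14 + 19)/6 = 84/6 = 14; σ²_D = ((19−9)/6)² = 2.778
te_E = (5 + 4·9 + 13)/6 = 54/6 = 9; σ²_E = ((13−5)/6)² = 1.778
te_F = (1 + 4·2 + 3)/6 = 12/6 = 2; σ²_F = ((3−1)/6)² = 0.111
te_G = (1 + 4·2 + 9)/6 = 18/6 = 3; σ²_G = ((9−1)/6)² = 1.778
te_H = (6 + 4·8 + 10)/6 = 48/6 = 8; σ²_H = ((10−6)/6)² = 0.444
te_I = (1 + 4·2 + 15)/6 = 24/6 = 4; σ²_I = ((15−1)/6)² = 5.444

Forward pass:
ES_A = 0; EF_A = 15
ES_B = 0; EF_B = 9
ES_C = 0; EF_C = 15
ES_D = max(EF_A=15, EF_B=9) = 15; EF_D = 15+14 = 29
ES_E = 9; EF_E = 9+9 = 18
ES_F = 9; EF_F = 9+2 = 11
ES_G = max(EF_A=15, EF_E=18) = 18; EF_G = 18+3 = 21
ES_H = 9; EF_H = 9+8 = 17
ES_I = max(EF_C=15, EF_D=29, EF_F=11, EF_G=21, EF_H=17) = 29; EF_I = 29+4 = 33
Expected project duration μ = 33 hours. Critical path: A → D → I.

Variance along critical path = 4.000 + 2.778 + 5.444 = 12.222
σ = √12.222 = 3.496 hours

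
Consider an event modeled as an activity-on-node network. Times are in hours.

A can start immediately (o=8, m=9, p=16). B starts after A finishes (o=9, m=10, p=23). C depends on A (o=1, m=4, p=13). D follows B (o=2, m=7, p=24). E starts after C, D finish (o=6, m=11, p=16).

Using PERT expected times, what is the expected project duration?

42 hours

te_A = (8 + 4·9 + 16)/6 = 60/6 = 10
te_B = (9 + 4·10 + 23)/6 = 72/6 = 12
te_C = (1 + 4·4 + 13)/6 = 30/6 = 5
te_D = (2 + 4·7 + 24)/6 = 54/6 = 9
te_E = (6 + 4·11 + 16)/6 = 66/6 = 11

Forward pass:
ES_A = 0; EF_A = 10
ES_B = 10; EF_B = 10+12 = 22
ES_C = 10; EF_C = 10+5 = 15
ES_D = 22; EF_D = 22+9 = 31
ES_E = max(EF_C=15, EF_D=31) = 31; EF_E = 31+11 = 42
Expected project duration μ = 42 hours. Critical path: A → B → D → E.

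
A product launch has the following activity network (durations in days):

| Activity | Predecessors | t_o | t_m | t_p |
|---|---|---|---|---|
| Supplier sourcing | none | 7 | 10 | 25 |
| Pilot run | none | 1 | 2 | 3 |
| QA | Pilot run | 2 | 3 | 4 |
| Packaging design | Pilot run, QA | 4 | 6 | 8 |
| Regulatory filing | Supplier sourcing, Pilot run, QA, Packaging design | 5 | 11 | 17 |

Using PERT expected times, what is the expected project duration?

te_Supplier sourcing = (7 + 4·10 + 25)/6 = 72/6 = 12
te_Pilot run = (1 + 4·2 + 3)/6 = 12/6 = 2
te_QA = (2 + 4·3 + 4)/6 = 18/6 = 3
te_Packaging design = (4 + 4·6 + 8)/6 = 36/6 = 6
te_Regulatory filing = (5 + 4·11 + 17)/6 = 66/6 = 11

Forward pass:
ES_Supplier sourcing = 0; EF_Supplier sourcing = 12
ES_Pilot run = 0; EF_Pilot run = 2
ES_QA = 2; EF_QA = 2+3 = 5
ES_Packaging design = max(EF_Pilot run=2, EF_QA=5) = 5; EF_Packaging design = 5+6 = 11
ES_Regulatory filing = max(EF_Supplier sourcing=12, EF_Pilot run=2, EF_QA=5, EF_Packaging design=11) = 12; EF_Regulatory filing = 12+11 = 23
Expected project duration μ = 23 days. Critical path: Supplier sourcing → Regulatory filing.

23 days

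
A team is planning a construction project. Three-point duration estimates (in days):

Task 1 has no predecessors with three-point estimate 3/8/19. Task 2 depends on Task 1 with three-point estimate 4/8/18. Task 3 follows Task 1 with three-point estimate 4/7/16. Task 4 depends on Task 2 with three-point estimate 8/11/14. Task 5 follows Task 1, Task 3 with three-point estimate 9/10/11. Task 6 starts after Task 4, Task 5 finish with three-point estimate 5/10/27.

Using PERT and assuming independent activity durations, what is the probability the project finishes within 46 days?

0.832

te_Task 1 = (3 + 4·8 + 19)/6 = 54/6 = 9; σ²_Task 1 = ((19−3)/6)² = 7.111
te_Task 2 = (4 + 4·8 + 18)/6 = 54/6 = 9; σ²_Task 2 = ((18−4)/6)² = 5.444
te_Task 3 = (4 + 4·7 + 16)/6 = 48/6 = 8; σ²_Task 3 = ((16−4)/6)² = 4.000
te_Task 4 = (8 + 4·11 + 14)/6 = 66/6 = 11; σ²_Task 4 = ((14−8)/6)² = 1.000
te_Task 5 = (9 + 4·10 + 11)/6 = 60/6 = 10; σ²_Task 5 = ((11−9)/6)² = 0.111
te_Task 6 = (5 + 4·10 + 27)/6 = 72/6 = 12; σ²_Task 6 = ((27−5)/6)² = 13.444

Forward pass:
ES_Task 1 = 0; EF_Task 1 = 9
ES_Task 2 = 9; EF_Task 2 = 9+9 = 18
ES_Task 3 = 9; EF_Task 3 = 9+8 = 17
ES_Task 4 = 18; EF_Task 4 = 18+11 = 29
ES_Task 5 = max(EF_Task 1=9, EF_Task 3=17) = 17; EF_Task 5 = 17+10 = 27
ES_Task 6 = max(EF_Task 4=29, EF_Task 5=27) = 29; EF_Task 6 = 29+12 = 41
Expected project duration μ = 41 days. Critical path: Task 1 → Task 2 → Task 4 → Task 6.

Variance along critical path = 7.111 + 5.444 + 1.000 + 13.444 = 27.000; σ = √27.000 = 5.196 days.
Z = (46 − 41) / 5.196 = 0.962
P(T ≤ 46) = Φ(0.962) ≈ 0.832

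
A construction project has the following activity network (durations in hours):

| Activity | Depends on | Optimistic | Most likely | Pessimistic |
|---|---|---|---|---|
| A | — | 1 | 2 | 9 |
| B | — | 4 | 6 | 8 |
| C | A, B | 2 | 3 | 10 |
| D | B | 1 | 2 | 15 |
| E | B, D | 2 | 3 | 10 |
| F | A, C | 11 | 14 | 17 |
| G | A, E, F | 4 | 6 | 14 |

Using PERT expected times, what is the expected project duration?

te_A = (1 + 4·2 + 9)/6 = 18/6 = 3
te_B = (4 + 4·6 + 8)/6 = 36/6 = 6
te_C = (2 + 4·3 + 10)/6 = 24/6 = 4
te_D = (1 + 4·2 + 15)/6 = 24/6 = 4
te_E = (2 + 4·3 + 10)/6 = 24/6 = 4
te_F = (11 + 4·14 + 17)/6 = 84/6 = 14
te_G = (4 + 4·6 + 14)/6 = 42/6 = 7

Forward pass:
ES_A = 0; EF_A = 3
ES_B = 0; EF_B = 6
ES_C = max(EF_A=3, EF_B=6) = 6; EF_C = 6+4 = 10
ES_D = 6; EF_D = 6+4 = 10
ES_E = max(EF_B=6, EF_D=10) = 10; EF_E = 10+4 = 14
ES_F = max(EF_A=3, EF_C=10) = 10; EF_F = 10+14 = 24
ES_G = max(EF_A=3, EF_E=14, EF_F=24) = 24; EF_G = 24+7 = 31
Expected project duration μ = 31 hours. Critical path: B → C → F → G.

31 hours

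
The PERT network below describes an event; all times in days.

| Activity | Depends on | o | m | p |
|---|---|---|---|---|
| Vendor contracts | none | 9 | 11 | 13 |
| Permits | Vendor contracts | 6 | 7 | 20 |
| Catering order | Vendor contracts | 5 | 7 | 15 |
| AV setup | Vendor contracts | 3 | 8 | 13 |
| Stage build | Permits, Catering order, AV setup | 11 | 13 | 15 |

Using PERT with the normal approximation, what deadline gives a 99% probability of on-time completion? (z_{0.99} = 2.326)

38.9 days

te_Vendor contracts = (9 + 4·11 + 13)/6 = 66/6 = 11; σ²_Vendor contracts = ((13−9)/6)² = 0.444
te_Permits = (6 + 4·7 + 20)/6 = 54/6 = 9; σ²_Permits = ((20−6)/6)² = 5.444
te_Catering order = (5 + 4·7 + 15)/6 = 48/6 = 8; σ²_Catering order = ((15−5)/6)² = 2.778
te_AV setup = (3 + 4·8 + 13)/6 = 48/6 = 8; σ²_AV setup = ((13−3)/6)² = 2.778
te_Stage build = (11 + 4·13 + 15)/6 = 78/6 = 13; σ²_Stage build = ((15−11)/6)² = 0.444

Forward pass:
ES_Vendor contracts = 0; EF_Vendor contracts = 11
ES_Permits = 11; EF_Permits = 11+9 = 20
ES_Catering order = 11; EF_Catering order = 11+8 = 19
ES_AV setup = 11; EF_AV setup = 11+8 = 19
ES_Stage build = max(EF_Permits=20, EF_Catering order=19, EF_AV setup=19) = 20; EF_Stage build = 20+13 = 33
Expected project duration μ = 33 days. Critical path: Vendor contracts → Permits → Stage build.

Variance along critical path = 0.444 + 5.444 + 0.444 = 6.333; σ = 2.517 days.
D = μ + z·σ = 33 + 2.326·2.517 = 38.9 days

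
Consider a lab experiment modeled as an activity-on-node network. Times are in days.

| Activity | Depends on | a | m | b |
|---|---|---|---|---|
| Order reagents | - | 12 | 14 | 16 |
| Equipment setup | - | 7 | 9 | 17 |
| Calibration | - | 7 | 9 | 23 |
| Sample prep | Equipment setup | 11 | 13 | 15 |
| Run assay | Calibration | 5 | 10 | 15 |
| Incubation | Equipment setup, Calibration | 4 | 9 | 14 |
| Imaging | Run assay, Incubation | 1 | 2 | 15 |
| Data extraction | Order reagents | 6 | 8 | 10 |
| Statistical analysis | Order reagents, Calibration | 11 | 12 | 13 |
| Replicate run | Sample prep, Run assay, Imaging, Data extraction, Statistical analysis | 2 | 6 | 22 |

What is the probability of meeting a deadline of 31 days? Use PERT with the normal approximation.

te_Order reagents = (12 + 4·14 + 16)/6 = 84/6 = 14; σ²_Order reagents = ((16−12)/6)² = 0.444
te_Equipment setup = (7 + 4·9 + 17)/6 = 60/6 = 10; σ²_Equipment setup = ((17−7)/6)² = 2.778
te_Calibration = (7 + 4·9 + 23)/6 = 66/6 = 11; σ²_Calibration = ((23−7)/6)² = 7.111
te_Sample prep = (11 + 4·13 + 15)/6 = 78/6 = 13; σ²_Sample prep = ((15−11)/6)² = 0.444
te_Run assay = (5 + 4·10 + 15)/6 = 60/6 = 10; σ²_Run assay = ((15−5)/6)² = 2.778
te_Incubation = (4 + 4·9 + 14)/6 = 54/6 = 9; σ²_Incubation = ((14−4)/6)² = 2.778
te_Imaging = (1 + 4·2 + 15)/6 = 24/6 = 4; σ²_Imaging = ((15−1)/6)² = 5.444
te_Data extraction = (6 + 4·8 + 10)/6 = 48/6 = 8; σ²_Data extraction = ((10−6)/6)² = 0.444
te_Statistical analysis = (11 + 4·12 + 13)/6 = 72/6 = 12; σ²_Statistical analysis = ((13−11)/6)² = 0.111
te_Replicate run = (2 + 4·6 + 22)/6 = 48/6 = 8; σ²_Replicate run = ((22−2)/6)² = 11.111

Forward pass:
ES_Order reagents = 0; EF_Order reagents = 14
ES_Equipment setup = 0; EF_Equipment setup = 10
ES_Calibration = 0; EF_Calibration = 11
ES_Sample prep = 10; EF_Sample prep = 10+13 = 23
ES_Run assay = 11; EF_Run assay = 11+10 = 21
ES_Incubation = max(EF_Equipment setup=10, EF_Calibration=11) = 11; EF_Incubation = 11+9 = 20
ES_Imaging = max(EF_Run assay=21, EF_Incubation=20) = 21; EF_Imaging = 21+4 = 25
ES_Data extraction = 14; EF_Data extraction = 14+8 = 22
ES_Statistical analysis = max(EF_Order reagents=14, EF_Calibration=11) = 14; EF_Statistical analysis = 14+12 = 26
ES_Replicate run = max(EF_Sample prep=23, EF_Run assay=21, EF_Imaging=25, EF_Data extraction=22, EF_Statistical analysis=26) = 26; EF_Replicate run = 26+8 = 34
Expected project duration μ = 34 days. Critical path: Order reagents → Statistical analysis → Replicate run.

Variance along critical path = 0.444 + 0.111 + 11.111 = 11.667; σ = √11.667 = 3.416 days.
Z = (31 − 34) / 3.416 = -0.878
P(T ≤ 31) = Φ(-0.878) ≈ 0.190

0.190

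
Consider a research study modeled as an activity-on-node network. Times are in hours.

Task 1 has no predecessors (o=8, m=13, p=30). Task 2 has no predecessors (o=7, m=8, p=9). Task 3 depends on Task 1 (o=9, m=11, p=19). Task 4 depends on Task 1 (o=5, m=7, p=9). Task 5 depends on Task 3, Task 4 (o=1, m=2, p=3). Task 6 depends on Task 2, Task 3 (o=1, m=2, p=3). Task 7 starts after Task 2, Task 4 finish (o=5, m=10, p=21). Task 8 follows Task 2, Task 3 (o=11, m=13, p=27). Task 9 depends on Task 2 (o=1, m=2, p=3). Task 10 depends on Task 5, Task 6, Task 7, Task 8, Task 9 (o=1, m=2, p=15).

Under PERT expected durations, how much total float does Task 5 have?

13 hours

te_Task 1 = (8 + 4·13 + 30)/6 = 90/6 = 15
te_Task 2 = (7 + 4·8 + 9)/6 = 48/6 = 8
te_Task 3 = (9 + 4·11 + 19)/6 = 72/6 = 12
te_Task 4 = (5 + 4·7 + 9)/6 = 42/6 = 7
te_Task 5 = (1 + 4·2 + 3)/6 = 12/6 = 2
te_Task 6 = (1 + 4·2 + 3)/6 = 12/6 = 2
te_Task 7 = (5 + 4·10 + 21)/6 = 66/6 = 11
te_Task 8 = (11 + 4·13 + 27)/6 = 90/6 = 15
te_Task 9 = (1 + 4·2 + 3)/6 = 12/6 = 2
te_Task 10 = (1 + 4·2 + 15)/6 = 24/6 = 4

Forward pass:
ES_Task 1 = 0; EF_Task 1 = 15
ES_Task 2 = 0; EF_Task 2 = 8
ES_Task 3 = 15; EF_Task 3 = 15+12 = 27
ES_Task 4 = 15; EF_Task 4 = 15+7 = 22
ES_Task 5 = max(EF_Task 3=27, EF_Task 4=22) = 27; EF_Task 5 = 27+2 = 29
ES_Task 6 = max(EF_Task 2=8, EF_Task 3=27) = 27; EF_Task 6 = 27+2 = 29
ES_Task 7 = max(EF_Task 2=8, EF_Task 4=22) = 22; EF_Task 7 = 22+11 = 33
ES_Task 8 = max(EF_Task 2=8, EF_Task 3=27) = 27; EF_Task 8 = 27+15 = 42
ES_Task 9 = 8; EF_Task 9 = 8+2 = 10
ES_Task 10 = max(EF_Task 5=29, EF_Task 6=29, EF_Task 7=33, EF_Task 8=42, EF_Task 9=10) = 42; EF_Task 10 = 42+4 = 46
Expected project duration μ = 46 hours. Critical path: Task 1 → Task 3 → Task 8 → Task 10.

Backward pass:
LF_Task 10 = 46; LS_Task 10 = 46−4 = 42
LF_Task 9 = LS_Task 10 = 42; LS_Task 9 = 42−2 = 40
LF_Task 8 = LS_Task 10 = 42; LS_Task 8 = 42−15 = 27
LF_Task 7 = LS_Task 10 = 42; LS_Task 7 = 42−11 = 31
LF_Task 6 = LS_Task 10 = 42; LS_Task 6 = 42−2 = 40
LF_Task 5 = LS_Task 10 = 42; LS_Task 5 = 42−2 = 40
LF_Task 4 = min(LS_Task 5=40, LS_Task 7=31) = 31; LS_Task 4 = 31−7 = 24
LF_Task 3 = min(LS_Task 5=40, LS_Task 6=40, LS_Task 8=27) = 27; LS_Task 3 = 27−12 = 15
LF_Task 2 = min(LS_Task 6=40, LS_Task 7=31, LS_Task 8=27, LS_Task 9=40) = 27; LS_Task 2 = 27−8 = 19
LF_Task 1 = min(LS_Task 3=15, LS_Task 4=24) = 15; LS_Task 1 = 15−15 = 0
Slack_Task 5 = LS_Task 5 − ES_Task 5 = 40 − 27 = 13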